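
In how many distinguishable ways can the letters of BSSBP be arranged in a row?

30

The 5 letters of BSSBP have repeats: B appearing twice and S appearing twice.
So there are 5! / (2!·2!) = 30 distinguishable arrangements.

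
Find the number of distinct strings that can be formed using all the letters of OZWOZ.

30

OZWOZ has 5 letters with O appearing twice and Z appearing twice.
So there are 5! / (2!·2!) = 30 distinguishable arrangements.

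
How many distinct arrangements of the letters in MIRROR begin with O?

Fix O in the first position and arrange the remaining 5 letters.
Those 5 letters have R appearing 3 times, giving (5)!/(3!) = 20.

20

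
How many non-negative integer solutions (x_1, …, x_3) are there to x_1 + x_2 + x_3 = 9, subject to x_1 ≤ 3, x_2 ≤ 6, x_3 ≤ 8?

27

Ignoring the caps, the number of non-negative solutions to x_1+…+x_3 = 9 is C(11,2) = 55.
Subtract solutions that violate a single cap (substitute x_i' = x_i − (cap_i+1)): x_1 ≥ 4 gives C(7,2) = 21; x_2 ≥ 7 gives C(4,2) = 6; x_3 ≥ 9 gives C(2,2) = 1. Together 28.
No two caps can be exceeded simultaneously, so the pair terms are all 0.
By inclusion–exclusion the count is 55 − 28 + 0 = 27.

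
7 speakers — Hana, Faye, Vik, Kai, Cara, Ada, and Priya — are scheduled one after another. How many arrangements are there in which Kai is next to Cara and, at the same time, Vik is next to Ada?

Treat {Kai,Cara} as one block (2 orders) and {Vik,Ada} as another (2 orders).
That leaves 5 units to arrange: 2 × 2 × 5! = 4 × 120 = 480.

480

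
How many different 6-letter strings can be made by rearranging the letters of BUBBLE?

The 6 letters of BUBBLE have repeats: B appearing 3 times.
The number of distinct arrangements is 6!/(3!) = 720/6 = 120.

120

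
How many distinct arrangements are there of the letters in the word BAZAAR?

The 6 letters of BAZAAR have repeats: A appearing 3 times.
Dividing 6! = 720 by 3! = 6 for the repeated letters gives 120.

120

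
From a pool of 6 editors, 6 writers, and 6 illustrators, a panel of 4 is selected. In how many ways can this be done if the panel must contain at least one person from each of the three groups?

1620

With no constraint there are C(18,4) = 3060 possible selections.
Selections missing a whole group: no editors → C(12,4) = 495; no writers → C(12,4) = 495; no illustrators → C(12,4) = 495.
Add back selections omitting two groups (i.e. drawn from a single group): C(6,4) + C(6,4) + C(6,4) = 45.
By inclusion–exclusion: 3060 − 1485 + 45 = 1620.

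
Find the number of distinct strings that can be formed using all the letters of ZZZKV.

20

The 5 letters of ZZZKV have repeats: Z appearing 3 times.
So there are 5! / (3!) = 20 distinguishable arrangements.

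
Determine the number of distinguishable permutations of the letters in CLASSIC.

CLASSIC has 7 letters with C appearing twice and S appearing twice.
The number of distinct arrangements is 7!/(2!·2!) = 5040/4 = 1260.

1260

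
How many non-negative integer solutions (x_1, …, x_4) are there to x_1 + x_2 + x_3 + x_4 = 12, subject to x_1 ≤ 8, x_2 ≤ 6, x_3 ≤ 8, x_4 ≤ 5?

275

Ignoring the caps, the number of non-negative solutions to x_1+…+x_4 = 12 is C(15,3) = 455.
Subtract solutions that violate a single cap (substitute x_i' = x_i − (cap_i+1)): x_1 ≥ 9 gives C(6,3) = 20; x_2 ≥ 7 gives C(8,3) = 56; x_3 ≥ 9 gives C(6,3) = 20; x_4 ≥ 6 gives C(9,3) = 84. Together 180.
No two caps can be exceeded simultaneously, so the pair terms are all 0.
By inclusion–exclusion the count is 455 − 180 + 0 = 275.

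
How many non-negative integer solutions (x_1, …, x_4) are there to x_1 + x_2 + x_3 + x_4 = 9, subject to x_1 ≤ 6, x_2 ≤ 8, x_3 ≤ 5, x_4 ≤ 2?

106

Ignoring the caps, the number of non-negative solutions to x_1+…+x_4 = 9 is C(12,3) = 220.
Subtract solutions that violate a single cap (substitute x_i' = x_i − (cap_i+1)): x_1 ≥ 7 gives C(5,3) = 10; x_2 ≥ 9 gives C(3,3) = 1; x_3 ≥ 6 gives C(6,3) = 20; x_4 ≥ 3 gives C(9,3) = 84. Together 115.
Add back pairs where two caps are both exceeded: 0 + 0 + 0 + 0 + 0 + 1 = 1.
By inclusion–exclusion the count is 220 − 115 + 1 = 106.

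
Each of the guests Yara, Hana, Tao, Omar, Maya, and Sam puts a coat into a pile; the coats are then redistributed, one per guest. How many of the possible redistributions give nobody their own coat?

265

Count assignments avoiding every fixed point. For any j of the 6 guests fixed to their own coat, the other 6−j can be arranged in (6−j)! ways.
By inclusion–exclusion this is Σ_{j=0}^{6} (−1)^j C(6,j)·(6−j)!.
Computing: 720 − 720 + 360 − 120 + 30 − 6 + 1 = 265.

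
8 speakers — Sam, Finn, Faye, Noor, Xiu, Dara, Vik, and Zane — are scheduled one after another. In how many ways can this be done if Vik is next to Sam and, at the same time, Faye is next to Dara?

2880

Treat {Vik,Sam} as one block (2 orders) and {Faye,Dara} as another (2 orders).
That leaves 6 units to arrange: 2 × 2 × 6! = 4 × 720 = 2880.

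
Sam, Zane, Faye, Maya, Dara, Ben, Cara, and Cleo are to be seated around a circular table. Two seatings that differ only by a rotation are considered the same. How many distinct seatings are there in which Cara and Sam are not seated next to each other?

Without the restriction there are (7)! = 5040 seatings.
Those with Cara next to Sam: fuse the pair into one unit and seat 7 units around a circle — 2·(6)! = 1440.
Subtracting, 5040 − 1440 = 3600.

3600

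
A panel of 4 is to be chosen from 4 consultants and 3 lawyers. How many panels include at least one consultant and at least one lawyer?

Total 4-person selections from all 7: C(7,4) = 35.
Subtract selections that omit an entire group: no consultants → C(3,4) = 0; no lawyers → C(4,4) = 1.
Both groups omitted at once is impossible, so 35 − 1 = 34.

34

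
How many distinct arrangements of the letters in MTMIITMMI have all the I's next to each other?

105

Treat the 3 copies of I as a single block. The multiset to arrange is then {III, M, M, M, M, T, T}, 7 items in all.
That gives (7)!/(4!·2!) = 105 arrangements.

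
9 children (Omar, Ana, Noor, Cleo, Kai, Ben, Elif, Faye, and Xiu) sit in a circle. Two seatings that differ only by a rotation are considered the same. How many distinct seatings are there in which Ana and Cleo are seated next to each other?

10080

Glue Ana and Cleo into a block (2 internal orders). Seating 8 units around a circle gives (7)! arrangements.
So 2 × (7)! = 2 × 5040 = 10080.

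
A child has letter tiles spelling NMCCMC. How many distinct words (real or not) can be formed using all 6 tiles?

60

NMCCMC has 6 letters with C appearing 3 times and M appearing twice.
So there are 6! / (3!·2!) = 60 distinguishable arrangements.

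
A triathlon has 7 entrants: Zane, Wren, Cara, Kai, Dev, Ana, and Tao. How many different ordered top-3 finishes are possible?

210

This is an ordered selection of 3 from 7: P(7,3).
That gives 7 × 6 × 5 = 210.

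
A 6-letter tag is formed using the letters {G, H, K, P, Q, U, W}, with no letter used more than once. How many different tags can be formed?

Choose and order 6 of the 7 symbols: the first letter has 7 options, the next 6, and so on down to 2.
That product is 7 × 6 × 5 × 4 × 3 × 2 = 5040.

5040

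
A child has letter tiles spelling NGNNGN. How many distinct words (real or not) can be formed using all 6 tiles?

15

NGNNGN has 6 letters with G appearing twice and N appearing 4 times.
Dividing 6! = 720 by 4!·2! = 48 for the repeated letters gives 15.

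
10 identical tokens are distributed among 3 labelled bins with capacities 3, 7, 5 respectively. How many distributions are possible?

18

By stars and bars, unrestricted non-negative solutions to x_1+…+x_3 = 10 number C(10+2,2) = 66.
Subtract solutions that violate a single cap (substitute x_i' = x_i − (cap_i+1)): x_1 ≥ 4 gives C(8,2) = 28; x_2 ≥ 8 gives C(4,2) = 6; x_3 ≥ 6 gives C(6,2) = 15. Together 49.
Add back pairs where two caps are both exceeded: 0 + 1 + 0 = 1.
By inclusion–exclusion the count is 66 − 49 + 1 = 18.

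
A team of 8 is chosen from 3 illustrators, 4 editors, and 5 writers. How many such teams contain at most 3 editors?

Split by how many editors are chosen (0 through 3).
Sum: C(4,0)·C(8,8) + C(4,1)·C(8,7) + C(4,2)·C(8,6) + C(4,3)·C(8,5) = 1 + 32 + 168 + 224 = 425.

425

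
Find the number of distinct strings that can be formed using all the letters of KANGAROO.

10080

The 8 letters of KANGAROO have repeats: A appearing twice and O appearing twice.
Dividing 8! = 40320 by 2!·2! = 4 for the repeated letters gives 10080.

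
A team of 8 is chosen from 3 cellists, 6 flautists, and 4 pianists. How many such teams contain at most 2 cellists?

1035

Split by how many cellists are chosen (0 through 2).
Sum: C(3,0)·C(10,8) + C(3,1)·C(10,7) + C(3,2)·C(10,6) = 45 + 360 + 630 = 1035.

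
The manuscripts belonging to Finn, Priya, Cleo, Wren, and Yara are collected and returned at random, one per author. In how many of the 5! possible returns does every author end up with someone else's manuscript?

44

This is the derangement count D_5: permutations of 5 items with no fixed point.
By inclusion–exclusion this is Σ_{j=0}^{5} (−1)^j C(5,j)·(5−j)!.
Computing: 120 − 120 + 60 − 20 + 5 − 1 = 44.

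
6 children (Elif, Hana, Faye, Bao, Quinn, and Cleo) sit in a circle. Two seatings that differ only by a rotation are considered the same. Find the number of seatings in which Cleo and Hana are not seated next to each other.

All circular seatings of 6 people number (5)! = 120.
Those with Cleo next to Hana: fuse the pair into one unit and seat 5 units around a circle — 2·(4)! = 48.
Subtracting, 120 − 48 = 72.

72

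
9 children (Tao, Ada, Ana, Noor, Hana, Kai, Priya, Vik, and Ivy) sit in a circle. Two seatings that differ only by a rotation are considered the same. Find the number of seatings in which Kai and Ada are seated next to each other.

10080

Treat {Kai, Ada} as one unit (2 internal orders) and seat the resulting 8 units around the table: (7)! circular arrangements.
So 2 × (7)! = 2 × 5040 = 10080.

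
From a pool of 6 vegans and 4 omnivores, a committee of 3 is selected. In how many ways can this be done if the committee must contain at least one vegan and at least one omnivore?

Total 3-person selections from all 10: C(10,3) = 120.
Selections missing a whole group: no vegans → C(4,3) = 4; no omnivores → C(6,3) = 20.
Both groups omitted at once is impossible, so 120 − 24 = 96.

96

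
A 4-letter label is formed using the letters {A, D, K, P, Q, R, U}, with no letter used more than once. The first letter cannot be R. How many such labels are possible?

720

The first letter has 7−1 = 6 choices (anything except R).
The remaining 3 letters are filled from the other 6 symbols without repetition: 6 × 5 × 4 = 120.
Total: 6 × 120 = 720.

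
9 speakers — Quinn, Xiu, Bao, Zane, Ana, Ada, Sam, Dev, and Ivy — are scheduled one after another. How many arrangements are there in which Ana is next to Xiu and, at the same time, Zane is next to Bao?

Treat {Ana,Xiu} as one block (2 orders) and {Zane,Bao} as another (2 orders).
That leaves 7 units to arrange: 2 × 2 × 7! = 4 × 5040 = 20160.

20160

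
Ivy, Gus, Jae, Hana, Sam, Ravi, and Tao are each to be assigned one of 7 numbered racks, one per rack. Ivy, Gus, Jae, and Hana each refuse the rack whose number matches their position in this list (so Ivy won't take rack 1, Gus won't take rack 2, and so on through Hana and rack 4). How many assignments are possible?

Let Aᵢ (for 1 ≤ i ≤ 4) be the placements that put person i in their forbidden rack. Any j of these fix j positions, leaving (7−j)! ways to fill the rest, and there are C(4,j) ways to pick which j.
By inclusion–exclusion, the number of valid placements is Σ_{j=0}^{4} (−1)^j C(4,j)·(7−j)!.
Computing: 5040 − 2880 + 720 − 96 + 6 = 2790.

2790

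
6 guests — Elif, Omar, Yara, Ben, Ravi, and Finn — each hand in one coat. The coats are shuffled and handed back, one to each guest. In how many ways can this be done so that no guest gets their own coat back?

265

This is the derangement count D_6: permutations of 6 items with no fixed point.
By inclusion–exclusion this is Σ_{j=0}^{6} (−1)^j C(6,j)·(6−j)!.
Computing: 720 − 720 + 360 − 120 + 30 − 6 + 1 = 265.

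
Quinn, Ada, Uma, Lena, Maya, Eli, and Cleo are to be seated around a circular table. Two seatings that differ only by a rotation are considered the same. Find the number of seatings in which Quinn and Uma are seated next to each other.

240

Glue Quinn and Uma into a block (2 internal orders). Seating 6 units around a circle gives (5)! arrangements.
So 2 × (5)! = 2 × 120 = 240.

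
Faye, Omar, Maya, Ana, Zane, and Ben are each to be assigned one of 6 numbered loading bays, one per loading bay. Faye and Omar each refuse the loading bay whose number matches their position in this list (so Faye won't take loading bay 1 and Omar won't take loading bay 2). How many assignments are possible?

Let Aᵢ (for i ∈ {1, 2}) be the placements that put person i in their forbidden loading bay. Any j of these fix j positions, leaving (6−j)! ways to fill the rest, and there are C(2,j) ways to pick which j.
By inclusion–exclusion, the number of valid placements is Σ_{j=0}^{2} (−1)^j C(2,j)·(6−j)!.
Computing: 720 − 240 + 24 = 504.

504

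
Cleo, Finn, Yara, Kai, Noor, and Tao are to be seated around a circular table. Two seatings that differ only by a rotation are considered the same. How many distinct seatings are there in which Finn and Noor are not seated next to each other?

Without the restriction there are (5)! = 120 seatings.
Those with Finn next to Noor: fuse the pair into one unit and seat 5 units around a circle — 2·(4)! = 48.
Subtracting, 120 − 48 = 72.

72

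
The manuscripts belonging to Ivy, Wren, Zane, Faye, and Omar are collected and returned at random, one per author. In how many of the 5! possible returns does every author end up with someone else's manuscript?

Let Aᵢ be the assignments in which author i gets their own manuscript. We want the size of the complement of A₁∪…∪A_5.
By inclusion–exclusion this is Σ_{j=0}^{5} (−1)^j C(5,j)·(5−j)!.
Computing: 120 − 120 + 60 − 20 + 5 − 1 = 44.

44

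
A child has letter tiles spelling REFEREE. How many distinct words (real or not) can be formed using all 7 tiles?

105

Letter multiplicities in REFEREE: E×4, F×1, R×2.
Dividing 7! = 5040 by 4!·2! = 48 for the repeated letters gives 105.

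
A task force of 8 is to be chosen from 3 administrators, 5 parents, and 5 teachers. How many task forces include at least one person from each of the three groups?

1240

With no constraint there are C(13,8) = 1287 possible selections.
Selections missing a whole group: no administrators → C(10,8) = 45; no parents → C(8,8) = 1; no teachers → C(8,8) = 1.
Add back selections omitting two groups (i.e. drawn from a single group): C(3,8) + C(5,8) + C(5,8) = 0.
By inclusion–exclusion: 1287 − 47 + 0 = 1240.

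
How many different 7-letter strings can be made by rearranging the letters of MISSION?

MISSION has 7 letters with I appearing twice and S appearing twice.
The number of distinct arrangements is 7!/(2!·2!) = 5040/4 = 1260.

1260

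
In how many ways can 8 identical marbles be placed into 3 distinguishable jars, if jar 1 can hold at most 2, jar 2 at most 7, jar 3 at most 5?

17

Without the upper bounds there are C(10,2) = 45 ways to split 8 among 3 jars.
Subtract solutions that violate a single cap (substitute x_i' = x_i − (cap_i+1)): x_1 ≥ 3 gives C(7,2) = 21; x_2 ≥ 8 gives C(2,2) = 1; x_3 ≥ 6 gives C(4,2) = 6. Together 28.
No two caps can be exceeded simultaneously, so the pair terms are all 0.
By inclusion–exclusion the count is 45 − 28 + 0 = 17.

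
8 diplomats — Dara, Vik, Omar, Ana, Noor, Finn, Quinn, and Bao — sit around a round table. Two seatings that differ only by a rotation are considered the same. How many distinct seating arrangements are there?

Fix one person's seat to break rotational symmetry; the remaining 7 people can be arranged in (7)! = 5040 ways.

5040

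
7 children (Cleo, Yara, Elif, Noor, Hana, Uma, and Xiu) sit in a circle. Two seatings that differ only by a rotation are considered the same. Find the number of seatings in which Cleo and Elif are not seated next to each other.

All circular seatings of 7 people number (6)! = 720.
Those with Cleo next to Elif: fuse the pair into one unit and seat 6 units around a circle — 2·(5)! = 240.
Subtracting, 720 − 240 = 480.

480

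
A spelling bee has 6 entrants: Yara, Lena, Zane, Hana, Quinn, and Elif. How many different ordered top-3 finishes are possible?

120

This is an ordered selection of 3 from 6: P(6,3).
That gives 6 × 5 × 4 = 120.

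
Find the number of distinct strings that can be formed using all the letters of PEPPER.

PEPPER has 6 letters with E appearing twice and P appearing 3 times.
So there are 6! / (3!·2!) = 60 distinguishable arrangements.

60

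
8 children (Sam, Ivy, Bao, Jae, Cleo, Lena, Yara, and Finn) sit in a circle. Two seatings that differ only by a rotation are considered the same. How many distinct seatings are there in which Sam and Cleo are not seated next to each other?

3600

Without the restriction there are (7)! = 5040 seatings.
Seatings with Sam beside Cleo: treat them as a block with 2 internal orders, giving 2 × (6)! = 1440.
Subtracting, 5040 − 1440 = 3600.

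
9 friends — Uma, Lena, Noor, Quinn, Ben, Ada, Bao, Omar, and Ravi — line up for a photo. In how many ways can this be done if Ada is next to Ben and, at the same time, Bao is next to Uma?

20160

Treat {Ada,Ben} as one block (2 orders) and {Bao,Uma} as another (2 orders).
That leaves 7 units to arrange: 2 × 2 × 7! = 4 × 5040 = 20160.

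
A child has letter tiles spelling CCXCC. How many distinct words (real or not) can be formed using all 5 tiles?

The 5 letters of CCXCC have repeats: C appearing 4 times.
The number of distinct arrangements is 5!/(4!) = 120/24 = 5.

5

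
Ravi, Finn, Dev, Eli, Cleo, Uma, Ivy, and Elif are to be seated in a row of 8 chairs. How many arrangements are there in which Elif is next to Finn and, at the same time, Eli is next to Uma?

Treat {Elif,Finn} as one block (2 orders) and {Eli,Uma} as another (2 orders).
That leaves 6 units to arrange: 2 × 2 × 6! = 4 × 720 = 2880.

2880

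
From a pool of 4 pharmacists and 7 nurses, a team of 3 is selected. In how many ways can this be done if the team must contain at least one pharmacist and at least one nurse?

Unrestricted: C(11,3) = 165 ways to pick any 3 of the 11.
Selections missing a whole group: no pharmacists → C(7,3) = 35; no nurses → C(4,3) = 4.
Both groups omitted at once is impossible, so 165 − 39 = 126.

126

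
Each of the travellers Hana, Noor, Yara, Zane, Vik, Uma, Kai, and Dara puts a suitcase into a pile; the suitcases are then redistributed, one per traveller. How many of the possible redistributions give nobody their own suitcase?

14833

This is the derangement count D_8: permutations of 8 items with no fixed point.
By inclusion–exclusion this is Σ_{j=0}^{8} (−1)^j C(8,j)·(8−j)!.
Computing: 40320 − 40320 + 20160 − 6720 + 1680 − 336 + 56 − 8 + 1 = 14833.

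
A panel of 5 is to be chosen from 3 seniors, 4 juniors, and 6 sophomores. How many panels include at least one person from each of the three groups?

894

Total 5-person selections from all 13: C(13,5) = 1287.
Subtract selections that omit an entire group: no seniors → C(10,5) = 252; no juniors → C(9,5) = 126; no sophomores → C(7,5) = 21.
Add back selections omitting two groups (i.e. drawn from a single group): C(3,5) + C(4,5) + C(6,5) = 6.
By inclusion–exclusion: 1287 − 399 + 6 = 894.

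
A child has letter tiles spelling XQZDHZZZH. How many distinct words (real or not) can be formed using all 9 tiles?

7560

Letter multiplicities in XQZDHZZZH: D×1, H×2, Q×1, X×1, Z×4.
So there are 9! / (4!·2!) = 7560 distinguishable arrangements.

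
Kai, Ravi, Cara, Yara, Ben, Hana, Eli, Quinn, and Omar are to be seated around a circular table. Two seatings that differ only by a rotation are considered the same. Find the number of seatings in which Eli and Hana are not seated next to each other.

Without the restriction there are (8)! = 40320 seatings.
Seatings with Eli beside Hana: treat them as a block with 2 internal orders, giving 2 × (7)! = 10080.
Subtracting, 40320 − 10080 = 30240.

30240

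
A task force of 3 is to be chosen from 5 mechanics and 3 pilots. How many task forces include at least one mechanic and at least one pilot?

Total 3-person selections from all 8: C(8,3) = 56.
Selections missing a whole group: no mechanics → C(3,3) = 1; no pilots → C(5,3) = 10.
Both groups omitted at once is impossible, so 56 − 11 = 45.

45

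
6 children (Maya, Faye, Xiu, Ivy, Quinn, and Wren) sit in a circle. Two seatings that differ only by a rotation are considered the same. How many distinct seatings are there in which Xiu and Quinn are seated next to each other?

Glue Xiu and Quinn into a block (2 internal orders). Seating 5 units around a circle gives (4)! arrangements.
So 2 × (4)! = 2 × 24 = 48.

48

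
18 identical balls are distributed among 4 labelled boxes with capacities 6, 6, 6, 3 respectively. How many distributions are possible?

20

By stars and bars, unrestricted non-negative solutions to x_1+…+x_4 = 18 number C(18+3,3) = 1330.
Subtract solutions that violate a single cap (substitute x_i' = x_i − (cap_i+1)): x_1 ≥ 7 gives C(14,3) = 364; x_2 ≥ 7 gives C(14,3) = 364; x_3 ≥ 7 gives C(14,3) = 364; x_4 ≥ 4 gives C(17,3) = 680. Together 1772.
Add back pairs where two caps are both exceeded: 35 + 35 + 120 + 35 + 120 + 120 = 465.
Subtract triples: 0 + 1 + 1 + 1 = 3.
By inclusion–exclusion the count is 1330 − 1772 + 465 − 3 = 20.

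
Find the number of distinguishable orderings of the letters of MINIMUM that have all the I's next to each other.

120

Treat the 2 copies of I as a single block. The multiset to arrange is then {II, M, M, M, N, U}, 6 items in all.
That gives (6)!/(3!) = 120 arrangements.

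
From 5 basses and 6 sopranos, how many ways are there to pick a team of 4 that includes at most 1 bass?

115

Split by how many basses are chosen (0 through 1).
Sum: C(5,0)·C(6,4) + C(5,1)·C(6,3) = 15 + 100 = 115.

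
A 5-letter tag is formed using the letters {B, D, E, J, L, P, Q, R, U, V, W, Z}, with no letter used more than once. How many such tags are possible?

With no repetition, fill the 5 letters in order: 12 choices, then 11, down to 8.
That product is 12 × 11 × 10 × 9 × 8 = 95040.

95040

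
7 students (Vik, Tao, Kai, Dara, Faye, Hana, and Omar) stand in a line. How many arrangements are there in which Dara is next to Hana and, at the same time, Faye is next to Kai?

Treat {Dara,Hana} as one block (2 orders) and {Faye,Kai} as another (2 orders).
That leaves 5 units to arrange: 2 × 2 × 5! = 4 × 120 = 480.

480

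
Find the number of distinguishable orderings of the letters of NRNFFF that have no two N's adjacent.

40

Total arrangements of NRNFFF: 6!/(3!·2!) = 60.
If the two N's are adjacent, glue them into one block, leaving 5 items to arrange: (5)!/(3!) = 20 ways.
Hence 60 − 20 = 40.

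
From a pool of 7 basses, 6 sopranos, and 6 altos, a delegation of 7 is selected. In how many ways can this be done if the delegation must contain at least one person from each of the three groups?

46165

Total 7-person selections from all 19: C(19,7) = 50388.
Subtract selections that omit an entire group: no basses → C(12,7) = 792; no sopranos → C(13,7) = 1716; no altos → C(13,7) = 1716.
Add back selections omitting two groups (i.e. drawn from a single group): C(7,7) + C(6,7) + C(6,7) = 1.
By inclusion–exclusion: 50388 − 4224 + 1 = 46165.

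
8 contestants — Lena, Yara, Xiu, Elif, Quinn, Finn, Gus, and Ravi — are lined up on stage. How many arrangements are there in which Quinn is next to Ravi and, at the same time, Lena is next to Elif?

Treat {Quinn,Ravi} as one block (2 orders) and {Lena,Elif} as another (2 orders).
That leaves 6 units to arrange: 2 × 2 × 6! = 4 × 720 = 2880.

2880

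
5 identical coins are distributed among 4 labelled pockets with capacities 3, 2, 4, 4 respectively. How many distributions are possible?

40

Ignoring the caps, the number of non-negative solutions to x_1+…+x_4 = 5 is C(8,3) = 56.
Subtract solutions that violate a single cap (substitute x_i' = x_i − (cap_i+1)): x_1 ≥ 4 gives C(4,3) = 4; x_2 ≥ 3 gives C(5,3) = 10; x_3 ≥ 5 gives C(3,3) = 1; x_4 ≥ 5 gives C(3,3) = 1. Together 16.
No two caps can be exceeded simultaneously, so the pair terms are all 0.
By inclusion–exclusion the count is 56 − 16 + 0 = 40.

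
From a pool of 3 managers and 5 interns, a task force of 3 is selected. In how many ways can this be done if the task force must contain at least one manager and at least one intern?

With no constraint there are C(8,3) = 56 possible selections.
Subtract selections that omit an entire group: no managers → C(5,3) = 10; no interns → C(3,3) = 1.
Both groups omitted at once is impossible, so 56 − 11 = 45.

45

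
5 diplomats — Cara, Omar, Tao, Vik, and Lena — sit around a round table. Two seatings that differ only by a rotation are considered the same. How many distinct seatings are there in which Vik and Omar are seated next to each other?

Glue Vik and Omar into a block (2 internal orders). Seating 4 units around a circle gives (3)! arrangements.
So 2 × (3)! = 2 × 6 = 12.

12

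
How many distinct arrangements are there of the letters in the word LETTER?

LETTER has 6 letters with E appearing twice and T appearing twice.
So there are 6! / (2!·2!) = 180 distinguishable arrangements.

180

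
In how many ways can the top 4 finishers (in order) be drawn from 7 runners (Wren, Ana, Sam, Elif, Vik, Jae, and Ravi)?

840

This is an ordered selection of 4 from 7: P(7,4).
That gives 7 × 6 × 5 × 4 = 840.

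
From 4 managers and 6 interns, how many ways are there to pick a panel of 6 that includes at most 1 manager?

Split by how many managers are chosen (0 through 1).
Sum: C(4,0)·C(6,6) + C(4,1)·C(6,5) = 1 + 24 = 25.

25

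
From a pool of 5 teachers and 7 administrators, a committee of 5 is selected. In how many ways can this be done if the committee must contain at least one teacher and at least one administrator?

Unrestricted: C(12,5) = 792 ways to pick any 5 of the 12.
Subtract selections that omit an entire group: no teachers → C(7,5) = 21; no administrators → C(5,5) = 1.
Both groups omitted at once is impossible, so 792 − 22 = 770.

770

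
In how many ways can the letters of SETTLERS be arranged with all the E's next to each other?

Treat the 2 copies of E as a single block. The multiset to arrange is then {EE, L, R, S, S, T, T}, 7 items in all.
That gives (7)!/(2!·2!) = 1260 arrangements.

1260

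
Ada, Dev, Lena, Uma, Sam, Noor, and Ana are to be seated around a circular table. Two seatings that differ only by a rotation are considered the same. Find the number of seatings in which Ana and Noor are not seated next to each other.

480

All circular seatings of 7 people number (6)! = 720.
Those with Ana next to Noor: fuse the pair into one unit and seat 6 units around a circle — 2·(5)! = 240.
Subtracting, 720 − 240 = 480.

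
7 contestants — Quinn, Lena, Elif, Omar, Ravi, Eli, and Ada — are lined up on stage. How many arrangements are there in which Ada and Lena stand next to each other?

1440

Place the 5 others and the Ada-Lena pair as 6 objects in a line; the pair has 2 internal arrangements.
So the count is 2·(6)! = 1440.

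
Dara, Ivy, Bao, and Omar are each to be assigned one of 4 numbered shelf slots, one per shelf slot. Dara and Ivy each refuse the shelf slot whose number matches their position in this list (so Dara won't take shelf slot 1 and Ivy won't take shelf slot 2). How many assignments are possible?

Let Aᵢ (for i ∈ {1, 2}) be the placements that put person i in their forbidden shelf slot. Any j of these fix j positions, leaving (4−j)! ways to fill the rest, and there are C(2,j) ways to pick which j.
By inclusion–exclusion, the number of valid placements is Σ_{j=0}^{2} (−1)^j C(2,j)·(4−j)!.
Computing: 24 − 12 + 2 = 14.

14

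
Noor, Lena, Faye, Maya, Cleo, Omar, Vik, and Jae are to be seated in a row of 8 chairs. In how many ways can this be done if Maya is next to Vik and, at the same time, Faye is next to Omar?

Treat {Maya,Vik} as one block (2 orders) and {Faye,Omar} as another (2 orders).
That leaves 6 units to arrange: 2 × 2 × 6! = 4 × 720 = 2880.

2880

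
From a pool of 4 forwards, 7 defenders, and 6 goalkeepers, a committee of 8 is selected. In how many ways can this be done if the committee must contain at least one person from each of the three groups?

Unrestricted: C(17,8) = 24310 ways to pick any 8 of the 17.
Selections missing a whole group: no forwards → C(13,8) = 1287; no defenders → C(10,8) = 45; no goalkeepers → C(11,8) = 165.
Add back selections omitting two groups (i.e. drawn from a single group): C(4,8) + C(7,8) + C(6,8) = 0.
By inclusion–exclusion: 24310 − 1497 + 0 = 22813.

22813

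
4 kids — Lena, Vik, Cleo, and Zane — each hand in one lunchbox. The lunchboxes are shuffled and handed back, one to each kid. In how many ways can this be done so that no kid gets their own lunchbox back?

Count assignments avoiding every fixed point. For any j of the 4 kids fixed to their own lunchbox, the other 4−j can be arranged in (4−j)! ways.
By inclusion–exclusion this is Σ_{j=0}^{4} (−1)^j C(4,j)·(4−j)!.
Computing: 24 − 24 + 12 − 4 + 1 = 9.

9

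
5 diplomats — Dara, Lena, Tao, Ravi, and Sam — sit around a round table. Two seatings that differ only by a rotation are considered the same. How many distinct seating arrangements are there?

Fix one person's seat to break rotational symmetry; the remaining 4 people can be arranged in (4)! = 24 ways.

24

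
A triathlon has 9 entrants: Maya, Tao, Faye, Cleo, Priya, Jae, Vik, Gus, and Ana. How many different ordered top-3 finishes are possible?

504

This is an ordered selection of 3 from 9: P(9,3).
That gives 9 × 8 × 7 = 504.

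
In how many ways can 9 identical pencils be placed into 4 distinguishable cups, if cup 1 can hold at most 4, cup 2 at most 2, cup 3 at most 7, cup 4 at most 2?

By stars and bars, unrestricted non-negative solutions to x_1+…+x_4 = 9 number C(9+3,3) = 220.
Subtract solutions that violate a single cap (substitute x_i' = x_i − (cap_i+1)): x_1 ≥ 5 gives C(7,3) = 35; x_2 ≥ 3 gives C(9,3) = 84; x_3 ≥ 8 gives C(4,3) = 4; x_4 ≥ 3 gives C(9,3) = 84. Together 207.
Add back pairs where two caps are both exceeded: 4 + 0 + 4 + 0 + 20 + 0 = 28.
By inclusion–exclusion the count is 220 − 207 + 28 = 41.

41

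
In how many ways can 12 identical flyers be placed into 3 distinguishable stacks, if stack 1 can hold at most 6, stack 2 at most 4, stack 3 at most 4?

6

Ignoring the caps, the number of non-negative solutions to x_1+…+x_3 = 12 is C(14,2) = 91.
Subtract solutions that violate a single cap (substitute x_i' = x_i − (cap_i+1)): x_1 ≥ 7 gives C(7,2) = 21; x_2 ≥ 5 gives C(9,2) = 36; x_3 ≥ 5 gives C(9,2) = 36. Together 93.
Add back pairs where two caps are both exceeded: 1 + 1 + 6 = 8.
By inclusion–exclusion the count is 91 − 93 + 8 = 6.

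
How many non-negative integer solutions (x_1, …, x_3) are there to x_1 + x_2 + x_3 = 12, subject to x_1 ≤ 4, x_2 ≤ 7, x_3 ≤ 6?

20

Without the upper bounds there are C(14,2) = 91 ways to split 12 among 3 variables.
Subtract solutions that violate a single cap (substitute x_i' = x_i − (cap_i+1)): x_1 ≥ 5 gives C(9,2) = 36; x_2 ≥ 8 gives C(6,2) = 15; x_3 ≥ 7 gives C(7,2) = 21. Together 72.
Add back pairs where two caps are both exceeded: 0 + 1 + 0 = 1.
By inclusion–exclusion the count is 91 − 72 + 1 = 20.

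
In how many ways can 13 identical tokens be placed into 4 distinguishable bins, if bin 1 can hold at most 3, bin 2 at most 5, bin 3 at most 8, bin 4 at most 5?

110

Without the upper bounds there are C(16,3) = 560 ways to split 13 among 4 bins.
Subtract solutions that violate a single cap (substitute x_i' = x_i − (cap_i+1)): x_1 ≥ 4 gives C(12,3) = 220; x_2 ≥ 6 gives C(10,3) = 120; x_3 ≥ 9 gives C(7,3) = 35; x_4 ≥ 6 gives C(10,3) = 120. Together 495.
Add back pairs where two caps are both exceeded: 20 + 1 + 20 + 0 + 4 + 0 = 45.
By inclusion–exclusion the count is 560 − 495 + 45 = 110.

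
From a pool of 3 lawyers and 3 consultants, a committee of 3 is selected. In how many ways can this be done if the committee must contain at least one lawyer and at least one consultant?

18

Unrestricted: C(6,3) = 20 ways to pick any 3 of the 6.
Selections missing a whole group: no lawyers → C(3,3) = 1; no consultants → C(3,3) = 1.
Both groups omitted at once is impossible, so 20 − 2 = 18.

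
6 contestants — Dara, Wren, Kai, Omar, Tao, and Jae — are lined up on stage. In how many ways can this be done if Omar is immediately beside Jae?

240

Treat {Omar, Jae} as a single unit. There are 5 units to order, and the pair itself can be ordered 2 ways.
That gives 2 × 5! = 2 × 120 = 240.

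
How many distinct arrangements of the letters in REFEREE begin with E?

60

With the first slot taken by E, it remains to arrange the other 6 letters (RFEREE).
Those 6 letters have E appearing 3 times and R appearing twice, giving (6)!/(3!·2!) = 60.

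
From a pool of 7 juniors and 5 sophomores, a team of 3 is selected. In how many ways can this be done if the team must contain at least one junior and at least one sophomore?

175

With no constraint there are C(12,3) = 220 possible selections.
Subtract selections that omit an entire group: no juniors → C(5,3) = 10; no sophomores → C(7,3) = 35.
Both groups omitted at once is impossible, so 220 − 45 = 175.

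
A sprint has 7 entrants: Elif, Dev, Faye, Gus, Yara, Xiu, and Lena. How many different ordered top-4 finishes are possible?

840

This is an ordered selection of 4 from 7: P(7,4).
That gives 7 × 6 × 5 × 4 = 840.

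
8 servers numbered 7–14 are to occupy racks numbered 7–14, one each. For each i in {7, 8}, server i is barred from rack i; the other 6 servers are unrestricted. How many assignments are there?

30960

Let Aᵢ (for i ∈ {7, 8}) be the placements that put server i in its forbidden rack. Any j of these fix j positions, leaving (8−j)! ways to fill the rest, and there are C(2,j) ways to pick which j.
By inclusion–exclusion, the number of valid placements is Σ_{j=0}^{2} (−1)^j C(2,j)·(8−j)!.
Computing: 40320 − 10080 + 720 = 30960.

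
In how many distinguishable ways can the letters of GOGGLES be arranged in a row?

840

Letter multiplicities in GOGGLES: E×1, G×3, L×1, O×1, S×1.
So there are 7! / (3!) = 840 distinguishable arrangements.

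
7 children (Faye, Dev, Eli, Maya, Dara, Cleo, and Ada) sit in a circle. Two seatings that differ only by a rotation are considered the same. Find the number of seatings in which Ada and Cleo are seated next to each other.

240

Treat {Ada, Cleo} as one unit (2 internal orders) and seat the resulting 6 units around the table: (5)! circular arrangements.
So 2 × (5)! = 2 × 120 = 240.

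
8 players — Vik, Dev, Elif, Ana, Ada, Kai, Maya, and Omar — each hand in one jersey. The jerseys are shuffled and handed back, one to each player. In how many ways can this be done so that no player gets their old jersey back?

This is the derangement count D_8: permutations of 8 items with no fixed point.
By inclusion–exclusion this is Σ_{j=0}^{8} (−1)^j C(8,j)·(8−j)!.
Computing: 40320 − 40320 + 20160 − 6720 + 1680 − 336 + 56 − 8 + 1 = 14833.

14833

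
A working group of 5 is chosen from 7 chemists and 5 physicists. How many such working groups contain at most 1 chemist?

36

Split by how many chemists are chosen (0 through 1).
Sum: C(7,0)·C(5,5) + C(7,1)·C(5,4) = 1 + 35 = 36.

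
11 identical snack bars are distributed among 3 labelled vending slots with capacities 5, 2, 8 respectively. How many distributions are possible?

12

Without the upper bounds there are C(13,2) = 78 ways to split 11 among 3 vending slots.
Subtract solutions that violate a single cap (substitute x_i' = x_i − (cap_i+1)): x_1 ≥ 6 gives C(7,2) = 21; x_2 ≥ 3 gives C(10,2) = 45; x_3 ≥ 9 gives C(4,2) = 6. Together 72.
Add back pairs where two caps are both exceeded: 6 + 0 + 0 = 6.
By inclusion–exclusion the count is 78 − 72 + 6 = 12.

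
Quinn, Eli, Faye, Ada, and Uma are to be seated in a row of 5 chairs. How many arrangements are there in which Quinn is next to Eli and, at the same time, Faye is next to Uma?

24

Treat {Quinn,Eli} as one block (2 orders) and {Faye,Uma} as another (2 orders).
That leaves 3 units to arrange: 2 × 2 × 3! = 4 × 6 = 24.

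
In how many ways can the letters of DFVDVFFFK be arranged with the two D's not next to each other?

2940

Total arrangements of DFVDVFFFK: 9!/(4!·2!·2!) = 3780.
If the two D's are adjacent, glue them into one block, leaving 8 items to arrange: (8)!/(4!·2!) = 840 ways.
Hence 3780 − 840 = 2940.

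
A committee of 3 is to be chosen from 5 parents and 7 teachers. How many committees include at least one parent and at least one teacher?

175

Unrestricted: C(12,3) = 220 ways to pick any 3 of the 12.
Subtract selections that omit an entire group: no parents → C(7,3) = 35; no teachers → C(5,3) = 10.
Both groups omitted at once is impossible, so 220 − 45 = 175.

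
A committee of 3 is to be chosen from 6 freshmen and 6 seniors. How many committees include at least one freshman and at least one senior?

With no constraint there are C(12,3) = 220 possible selections.
Subtract selections that omit an entire group: no freshmen → C(6,3) = 20; no seniors → C(6,3) = 20.
Both groups omitted at once is impossible, so 220 − 40 = 180.

180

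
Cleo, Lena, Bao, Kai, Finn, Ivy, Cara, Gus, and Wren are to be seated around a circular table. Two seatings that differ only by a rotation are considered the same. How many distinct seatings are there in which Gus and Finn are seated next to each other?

Treat {Gus, Finn} as one unit (2 internal orders) and seat the resulting 8 units around the table: (7)! circular arrangements.
So 2 × (7)! = 2 × 5040 = 10080.

10080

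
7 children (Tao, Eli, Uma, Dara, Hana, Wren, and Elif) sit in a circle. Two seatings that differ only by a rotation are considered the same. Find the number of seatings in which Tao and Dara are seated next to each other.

240

Glue Tao and Dara into a block (2 internal orders). Seating 6 units around a circle gives (5)! arrangements.
So 2 × (5)! = 2 × 120 = 240.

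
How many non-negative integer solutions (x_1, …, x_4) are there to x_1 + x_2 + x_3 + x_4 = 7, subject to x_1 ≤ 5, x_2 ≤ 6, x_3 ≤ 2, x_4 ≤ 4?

70

By stars and bars, unrestricted non-negative solutions to x_1+…+x_4 = 7 number C(7+3,3) = 120.
Subtract solutions that violate a single cap (substitute x_i' = x_i − (cap_i+1)): x_1 ≥ 6 gives C(4,3) = 4; x_2 ≥ 7 gives C(3,3) = 1; x_3 ≥ 3 gives C(7,3) = 35; x_4 ≥ 5 gives C(5,3) = 10. Together 50.
No two caps can be exceeded simultaneously, so the pair terms are all 0.
By inclusion–exclusion the count is 120 − 50 + 0 = 70.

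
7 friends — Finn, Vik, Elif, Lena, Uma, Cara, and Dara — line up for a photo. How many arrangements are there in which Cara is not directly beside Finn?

Of the 7! = 5040 arrangements, those with Cara and Finn adjacent number 2 × 6! = 1440 (treat the pair as a block with 2 internal orders).
So 5040 − 1440 = 3600 arrangements keep them apart.

3600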